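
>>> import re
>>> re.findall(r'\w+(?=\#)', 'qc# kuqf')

['qc']

Because the assertion is zero-width, the text it checks is not consumed and won't appear in the result.
`findall` yields the raw match text (1 of them) because the pattern has no groups.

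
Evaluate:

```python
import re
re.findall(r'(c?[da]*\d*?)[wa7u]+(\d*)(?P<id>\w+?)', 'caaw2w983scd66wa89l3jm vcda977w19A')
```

[('caa', '2', 'w'), ('cd66', '89', 'l'), ('cda9', '19', 'A')]

Pattern: optionally the literal 'c', then zero or more of one of [da], then zero or more of a digit (lazy) (captured); then one or more of one of [wa7u]; then zero or more of a digit (captured); then one or more of a word character (lazy) (captured as 'id').
With the lazy modifier that quantifier settles for the fewest repetitions that let the rest of the pattern succeed (the atoms after it are unaffected and can still be greedy).
Scanning left to right: at [0:6] match 'caaw2w', groups = ('caa', '2', 'w'); at [10:19] match 'cd66wa89l', groups = ('cd66', '89', 'l'); at [24:34] match 'cda977w19A', groups = ('cda9', '19', 'A').
3 groups means each result is a tuple of 3 captured strings — 3 here.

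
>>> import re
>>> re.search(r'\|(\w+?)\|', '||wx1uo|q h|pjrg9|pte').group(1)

'wx1uo'

`re.search` scans for the first position where the pattern succeeds.
The match spans [1:8] → '|wx1uo|'.
Captured: group 1 = 'wx1uo'.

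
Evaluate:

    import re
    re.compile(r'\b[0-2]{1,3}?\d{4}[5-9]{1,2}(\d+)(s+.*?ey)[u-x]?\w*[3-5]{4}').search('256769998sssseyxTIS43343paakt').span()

(0, 24)

The match spans [0:24] → '256769998sssseyxTIS43343'.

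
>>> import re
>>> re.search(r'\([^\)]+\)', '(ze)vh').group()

Unlike `match`, `search` isn't anchored — it looks for the pattern anywhere in the string.
The match spans [0:4] → '(ze)'.

'(ze)'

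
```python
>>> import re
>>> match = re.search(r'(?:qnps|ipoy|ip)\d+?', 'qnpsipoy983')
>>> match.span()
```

The match spans [4:9] → 'ipoy9'.

(4, 9)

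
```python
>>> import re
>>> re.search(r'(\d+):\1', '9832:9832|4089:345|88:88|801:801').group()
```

`\1` is not a pattern — it's the concrete string captured by group 1, re-applied verbatim.
The match spans [0:9] → '9832:9832'.

'9832:9832'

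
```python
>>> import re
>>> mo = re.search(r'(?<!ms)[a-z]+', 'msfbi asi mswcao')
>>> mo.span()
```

The negative lookahead/lookbehind blocks any match where the forbidden context is present.
`re.search` tries every starting position until one works.
The match spans [0:5] → 'msfbi'.

(0, 5)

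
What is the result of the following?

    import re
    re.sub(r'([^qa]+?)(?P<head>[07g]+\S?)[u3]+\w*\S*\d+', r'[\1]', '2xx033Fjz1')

'[2xx]'

The pattern matches one or more of any character except [qa] (lazy) (captured); then one or more of one of [07g], then optionally a non-whitespace character (captured as 'head'); then one or more of one of [u3]; then zero or more of a word character, then zero or more of a non-whitespace character, then one or more of a digit.
Matches: at [0:10] → '2xx033Fjz1'.
The replacement refers to a captured group, so each match is rewritten using its own captured text.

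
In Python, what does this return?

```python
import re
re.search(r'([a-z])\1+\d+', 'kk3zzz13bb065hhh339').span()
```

(0, 3)

`\1` has to match the exact text group 1 already captured.
`re.search` tries every starting position until one works.
The match spans [0:3] → 'kk3'.
Captured: group 1 = 'k'.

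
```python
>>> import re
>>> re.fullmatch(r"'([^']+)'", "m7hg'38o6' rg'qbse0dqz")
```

None

For `fullmatch`, every character of the input must be accounted for by the pattern.
Here the pattern can't cover the whole string, so the call returns None.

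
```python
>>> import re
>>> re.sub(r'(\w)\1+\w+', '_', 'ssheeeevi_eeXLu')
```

'_'

The backreference `\1` re-matches whatever the first group consumed, character for character.
Matches: at [0:15] → 'ssheeeevi_eeXLu'.
`sub` substitutes '_' at each match site.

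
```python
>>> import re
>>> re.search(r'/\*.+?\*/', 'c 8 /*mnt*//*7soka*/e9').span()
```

(4, 11)

A `+?`/`*?`/`{m,n}?` starts at its minimum and grows only as far as needed for what follows to match.
The match spans [4:11] → '/*mnt*/'.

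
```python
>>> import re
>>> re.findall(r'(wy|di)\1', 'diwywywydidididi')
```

The backreference `\1` re-matches whatever the first group consumed, character for character.
Because there's exactly one group, `findall` drops the full match and keeps group 1 from each hit.

['wy', 'di', 'di']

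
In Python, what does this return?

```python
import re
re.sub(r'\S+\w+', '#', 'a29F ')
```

'# '

The pattern matches one or more of a non-whitespace character; then one or more of a word character.
Matches: at [0:4] → 'a29F'.
Each match is replaced by '#'.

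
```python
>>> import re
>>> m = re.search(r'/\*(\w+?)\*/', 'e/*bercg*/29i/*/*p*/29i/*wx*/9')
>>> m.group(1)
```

'bercg'

`re.search` scans for the first position where the pattern succeeds.
The match spans [1:10] → '/*bercg*/'.
Captured: group 1 = 'bercg'.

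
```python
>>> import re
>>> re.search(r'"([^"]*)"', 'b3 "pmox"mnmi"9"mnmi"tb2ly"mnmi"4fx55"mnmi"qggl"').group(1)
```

`re.search` tries every starting position until one works.
The match spans [3:9] → '"pmox"'.
Captured: group 1 = 'pmox'.

'pmox'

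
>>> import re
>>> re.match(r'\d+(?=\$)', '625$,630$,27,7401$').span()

(0, 3)

`re.match` won't scan ahead — the pattern has to work from the very first character.
The match spans [0:3] → '625'.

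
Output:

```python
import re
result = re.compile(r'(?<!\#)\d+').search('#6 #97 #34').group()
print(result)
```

7

`(?!…)`/`(?<!…)` only lets a position through if the neighbouring text does NOT match; no characters are consumed.
Unlike `match`, `search` isn't anchored — it looks for the pattern anywhere in the string.
The match spans [5:6] → '7'.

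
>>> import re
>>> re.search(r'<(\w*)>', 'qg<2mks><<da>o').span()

(2, 8)

`search` walks the string left to right and returns the first match it finds.
The match spans [2:8] → '<2mks>'.
Captured: group 1 = '2mks'.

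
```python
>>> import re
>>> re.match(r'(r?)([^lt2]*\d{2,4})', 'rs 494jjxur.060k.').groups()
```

The pattern matches optionally a literal 'r' (captured); then zero or more of any character except [lt2], then 2 to 4 of a digit (captured).
`match` is anchored at position 0; if the pattern doesn't fit there, it returns None.
The match spans [0:15] → 'rs 494jjxur.060'.
Captured: group 1 = 'r', group 2 = 's 494jjxur.060'.

('r', 's 494jjxur.060')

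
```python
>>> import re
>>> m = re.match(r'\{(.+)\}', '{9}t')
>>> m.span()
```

(0, 3)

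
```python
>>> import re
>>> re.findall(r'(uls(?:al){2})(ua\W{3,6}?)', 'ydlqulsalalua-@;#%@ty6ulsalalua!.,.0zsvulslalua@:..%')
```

[('ulsalal', 'ua-@;'), ('ulsalal', 'ua!.,')]

This matches the literal 'uls', then the literal 'al' repeated 2 times (captured); then the literal 'ua', then 3 to 6 of a non-word character (lazy) (captured).
A non-greedy quantifier consumes as few characters as it can — just enough that the remainder of the pattern still matches from where it stops; whatever follows it matches normally.
Matches: at [4:16] match 'ulsalalua-@;', groups = ('ulsalal', 'ua-@;'); at [22:34] match 'ulsalalua!.,', groups = ('ulsalal', 'ua!.,').
Multiple groups make `findall` return tuples — one 2-tuple for each match.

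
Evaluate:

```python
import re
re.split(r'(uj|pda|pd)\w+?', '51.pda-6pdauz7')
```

Alternation tries branches left to right and keeps the first one that lets the overall match succeed at that position.
Matches to split on: at [3:6] → 'pda'; at [8:12] → 'pdau'.
Because the pattern has a capturing group, `split` also inserts each captured text between the pieces.

['51.', 'pd', '-6', 'pda', 'z7']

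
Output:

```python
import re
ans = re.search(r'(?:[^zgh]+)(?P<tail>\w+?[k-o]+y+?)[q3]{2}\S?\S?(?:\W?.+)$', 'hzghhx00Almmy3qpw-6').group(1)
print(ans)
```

The pattern matches one or more of any character except [zgh] (non-capturing group); then one or more of a word character (lazy), then one or more of a character in [k-o], then one or more of a literal 'y' (lazy) (captured as 'tail'); then exactly 2 of one of [q3], then optionally a non-whitespace character, then optionally a non-whitespace character; then optionally a non-word character, then one or more of any character (non-capturing group); then anchored at the end.
`re.search` tries every starting position until one works.
The match spans [5:19] → 'x00Almmy3qpw-6'.
Captured: group 1 = 'mmy'.

mmy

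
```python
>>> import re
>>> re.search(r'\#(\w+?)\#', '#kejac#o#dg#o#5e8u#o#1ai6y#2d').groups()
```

('kejac',)

The match spans [0:7] → '#kejac#'.
Captured: group 1 = 'kejac'.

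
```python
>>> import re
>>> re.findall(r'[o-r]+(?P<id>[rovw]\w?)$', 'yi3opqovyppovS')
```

['vS']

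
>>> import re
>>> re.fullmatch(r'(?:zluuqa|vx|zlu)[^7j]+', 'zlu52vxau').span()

`fullmatch` succeeds only if the pattern covers the string from start to end.
The match spans [0:9] → 'zlu52vxau'.

(0, 9)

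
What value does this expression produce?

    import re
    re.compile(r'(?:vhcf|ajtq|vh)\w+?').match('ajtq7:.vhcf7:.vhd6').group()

`re.match` only tries the pattern at the start of the string.
The match spans [0:5] → 'ajtq7'.

'ajtq7'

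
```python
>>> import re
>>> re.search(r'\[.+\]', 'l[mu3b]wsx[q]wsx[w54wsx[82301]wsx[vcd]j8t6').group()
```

'[mu3b]wsx[q]wsx[w54wsx[82301]wsx[vcd]'

`search` walks the string left to right and returns the first match it finds.
The match spans [1:38] → '[mu3b]wsx[q]wsx[w54wsx[82301]wsx[vcd]'.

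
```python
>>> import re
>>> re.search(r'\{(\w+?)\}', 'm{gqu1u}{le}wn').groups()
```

('gqu1u',)

The match spans [1:8] → '{gqu1u}'.
Captured: group 1 = 'gqu1u'.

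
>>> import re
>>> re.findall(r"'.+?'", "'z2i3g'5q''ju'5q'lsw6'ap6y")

A non-greedy quantifier consumes as few characters as it can — just enough that the remainder of the pattern still matches from where it stops; whatever follows it matches normally.
No capturing groups, so `findall` returns the 3 full match strings.

["'z2i3g'", "''ju'", "'lsw6'"]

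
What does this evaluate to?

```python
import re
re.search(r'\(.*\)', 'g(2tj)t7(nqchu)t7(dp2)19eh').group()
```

The match spans [1:22] → '(2tj)t7(nqchu)t7(dp2)'.

'(2tj)t7(nqchu)t7(dp2)'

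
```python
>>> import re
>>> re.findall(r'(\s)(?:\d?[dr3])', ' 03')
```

[' ']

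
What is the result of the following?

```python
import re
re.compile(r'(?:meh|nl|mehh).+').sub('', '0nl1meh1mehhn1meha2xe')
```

Matches: at [1:21] → 'nl1meh1mehhn1meha2xe'.
`sub` substitutes '' at each match site.

'0'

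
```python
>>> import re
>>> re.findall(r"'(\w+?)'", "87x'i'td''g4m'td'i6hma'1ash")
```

['i', 'g4m', 'i6hma']

Scanning left to right: at [3:6] match "'i'", group 1 = 'i'; at [9:14] match "'g4m'", group 1 = 'g4m'; at [16:23] match "'i6hma'", group 1 = 'i6hma'.
With a single group, `findall` returns only what that group captured — 3 items.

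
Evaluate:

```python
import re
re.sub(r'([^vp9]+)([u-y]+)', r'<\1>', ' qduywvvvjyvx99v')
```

`\1` in the replacement pulls in group 1's text for each match.

'< qduyw><jy>99v'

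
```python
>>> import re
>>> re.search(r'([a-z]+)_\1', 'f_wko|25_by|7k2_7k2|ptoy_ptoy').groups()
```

`\1` is not a pattern — it's the concrete string captured by group 1, re-applied verbatim.
`search` walks the string left to right and returns the first match it finds.
The match spans [20:29] → 'ptoy_ptoy'.
Captured: group 1 = 'ptoy'.

('ptoy',)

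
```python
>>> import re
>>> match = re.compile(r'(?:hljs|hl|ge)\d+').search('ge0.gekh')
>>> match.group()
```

The match spans [0:3] → 'ge0'.

'ge0'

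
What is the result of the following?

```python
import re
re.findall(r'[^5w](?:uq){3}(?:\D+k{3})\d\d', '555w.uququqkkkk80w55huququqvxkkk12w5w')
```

The pattern matches any character except [5w], then the literal 'uq' repeated 3 times; then one or more of a non-digit, then exactly 3 of the literal 'k' (non-capturing group); then a digit, then a digit.
Scanning left to right: at [4:17] → '.uququqkkkk80'; at [20:34] → 'huququqvxkkk12'.
`findall` yields the raw match text (2 of them) because the pattern has no groups.

['.uququqkkkk80', 'huququqvxkkk12']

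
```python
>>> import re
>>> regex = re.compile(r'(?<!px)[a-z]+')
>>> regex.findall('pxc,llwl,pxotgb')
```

The negative lookahead/lookbehind blocks any match where the forbidden context is present.
`findall` yields the raw match text (3 of them) because the pattern has no groups.

['pxc', 'llwl', 'pxotgb']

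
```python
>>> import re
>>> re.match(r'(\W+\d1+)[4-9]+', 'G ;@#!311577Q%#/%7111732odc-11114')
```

`re.match` only tries the pattern at the start of the string.
Here position 0 doesn't satisfy it, so the call returns None.

None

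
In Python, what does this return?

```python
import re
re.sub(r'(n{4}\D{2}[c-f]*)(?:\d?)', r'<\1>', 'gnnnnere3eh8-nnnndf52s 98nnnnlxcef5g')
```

'g<nnnnere>eh8-<nnnndf>2s 98<nnnnlxcef>g'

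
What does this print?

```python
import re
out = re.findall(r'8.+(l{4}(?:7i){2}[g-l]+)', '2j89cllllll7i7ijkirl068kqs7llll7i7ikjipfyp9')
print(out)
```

The pattern matches the literal '8', then one or more of any character; then exactly 4 of a literal 'l', then the literal '7i' repeated 2 times, then one or more of a character in [g-l] (captured).
Matches: at [2:38] match '89cllllll7i7ijkirl068kqs7llll7i7ikji', group 1 = 'llll7i7ikji'.
Because there's exactly one group, `findall` drops the full match and keeps group 1 from the one hit.

['llll7i7ikji']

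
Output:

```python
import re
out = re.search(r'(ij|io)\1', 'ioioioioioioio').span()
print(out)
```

(0, 4)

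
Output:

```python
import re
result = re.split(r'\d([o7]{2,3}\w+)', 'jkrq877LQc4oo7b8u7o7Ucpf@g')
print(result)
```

Because the pattern has a capturing group, `split` also inserts each captured text between the pieces.

['jkrq', '77LQc4oo7b8u7o7Ucpf', '@g']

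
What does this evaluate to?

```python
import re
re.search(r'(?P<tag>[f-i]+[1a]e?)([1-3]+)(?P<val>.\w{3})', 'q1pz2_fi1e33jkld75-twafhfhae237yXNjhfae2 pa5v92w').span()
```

The match spans [6:16] → 'fi1e33jkld'.

(6, 16)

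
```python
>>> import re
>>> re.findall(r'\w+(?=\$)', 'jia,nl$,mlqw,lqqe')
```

['nl']

Because the assertion is zero-width, the text it checks is not consumed and won't appear in the result.
Scanning left to right: at [4:6] → 'nl'.
No capturing groups, so `findall` returns the 1 full match string.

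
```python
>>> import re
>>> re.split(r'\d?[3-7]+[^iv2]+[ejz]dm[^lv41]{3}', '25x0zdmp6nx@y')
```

['', 'x@y']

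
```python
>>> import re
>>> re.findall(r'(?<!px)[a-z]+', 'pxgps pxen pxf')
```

`(?!…)`/`(?<!…)` only lets a position through if the neighbouring text does NOT match; no characters are consumed.
No capturing groups, so `findall` returns the 3 full match strings.

['pxgps', 'pxen', 'pxf']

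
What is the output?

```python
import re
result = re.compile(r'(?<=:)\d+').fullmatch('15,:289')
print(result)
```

None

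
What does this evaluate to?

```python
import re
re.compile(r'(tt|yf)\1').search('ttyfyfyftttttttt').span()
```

(2, 6)

After group 1 captures some text, `\1` only succeeds where that same text appears again.
The match spans [2:6] → 'yfyf'.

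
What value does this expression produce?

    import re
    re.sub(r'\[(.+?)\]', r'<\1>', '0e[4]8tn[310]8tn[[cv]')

'0e<4>8tn<310>8tn<[cv>'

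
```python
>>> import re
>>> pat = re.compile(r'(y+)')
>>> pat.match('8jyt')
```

Pattern: one or more of a literal 'y' (captured).
`re.match` only tries the pattern at the start of the string.
Here the pattern fails at index 0, so the call returns None.

None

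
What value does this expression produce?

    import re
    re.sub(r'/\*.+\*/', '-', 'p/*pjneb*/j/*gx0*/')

'p-'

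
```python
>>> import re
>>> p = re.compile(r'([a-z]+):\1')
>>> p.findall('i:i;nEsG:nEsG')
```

After group 1 captures some text, `\1` only succeeds where that same text appears again.
Scanning left to right: at [0:3] match 'i:i', group 1 = 'i'.
With a single group, `findall` returns only what that group captured — 1 item.

['i']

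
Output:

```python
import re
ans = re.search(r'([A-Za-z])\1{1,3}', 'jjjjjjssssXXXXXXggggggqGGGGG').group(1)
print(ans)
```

j

A backreference is literal: `\1` must see the identical characters the first group matched.
`re.search` scans for the first position where the pattern succeeds.
The match spans [0:4] → 'jjjj'.
Captured: group 1 = 'j'.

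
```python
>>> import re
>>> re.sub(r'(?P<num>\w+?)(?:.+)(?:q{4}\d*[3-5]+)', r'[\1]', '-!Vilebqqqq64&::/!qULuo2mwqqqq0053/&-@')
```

This matches one or more of a word character (lazy) (captured as 'num'); then one or more of any character (non-capturing group); then exactly 4 of the literal 'q', then zero or more of a digit, then one or more of a character in [3-5] (non-capturing group).
A non-greedy quantifier consumes as few characters as it can — just enough that the remainder of the pattern still matches from where it stops; whatever follows it matches normally.
Matches: at [2:34] → 'Vilebqqqq64&::/!qULuo2mwqqqq0053'.
The replacement refers to a captured group, so each match is rewritten using its own captured text.

'-![V]/&-@'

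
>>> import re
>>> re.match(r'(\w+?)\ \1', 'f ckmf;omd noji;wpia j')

`re.match` only tries the pattern at the start of the string.
Here position 0 doesn't satisfy it, so the call returns None.

None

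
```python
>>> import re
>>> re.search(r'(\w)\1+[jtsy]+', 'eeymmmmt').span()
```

A backreference is literal: `\1` must see the identical characters the first group matched.
The match spans [0:3] → 'eey'.

(0, 3)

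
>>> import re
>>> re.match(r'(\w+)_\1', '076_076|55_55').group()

`match` is anchored at position 0; if the pattern doesn't fit there, it returns None.
The match spans [0:7] → '076_076'.

'076_076'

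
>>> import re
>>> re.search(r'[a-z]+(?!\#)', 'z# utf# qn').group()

`(?!…)`/`(?<!…)` only lets a position through if the neighbouring text does NOT match; no characters are consumed.
The match spans [3:5] → 'ut'.

'ut'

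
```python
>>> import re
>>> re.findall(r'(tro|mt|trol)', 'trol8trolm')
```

Alternation tries branches left to right and keeps the first one that lets the overall match succeed at that position.
Scanning left to right: at [0:3] match 'tro', group 1 = 'tro'; at [5:8] match 'tro', group 1 = 'tro'.
`findall` collects group 1 from each match (2 total).

['tro', 'tro']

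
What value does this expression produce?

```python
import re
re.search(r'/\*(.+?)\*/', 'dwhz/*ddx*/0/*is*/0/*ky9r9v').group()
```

Unlike `match`, `search` isn't anchored — it looks for the pattern anywhere in the string.
The match spans [4:11] → '/*ddx*/'.
Captured: group 1 = 'ddx'.

'/*ddx*/'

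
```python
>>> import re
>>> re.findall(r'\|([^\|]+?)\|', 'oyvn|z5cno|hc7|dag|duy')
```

Because there's exactly one group, `findall` drops the full match and keeps group 1 from each hit.

['z5cno', 'dag']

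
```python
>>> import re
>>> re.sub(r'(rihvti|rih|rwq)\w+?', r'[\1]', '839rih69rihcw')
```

`\1` in the replacement pulls in group 1's text for each match.

'839[rih]9[rih]w'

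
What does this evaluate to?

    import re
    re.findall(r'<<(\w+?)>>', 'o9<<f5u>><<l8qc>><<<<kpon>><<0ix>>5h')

With a single group, `findall` returns only what that group captured — 4 items.

['f5u', 'l8qc', 'kpon', '0ix']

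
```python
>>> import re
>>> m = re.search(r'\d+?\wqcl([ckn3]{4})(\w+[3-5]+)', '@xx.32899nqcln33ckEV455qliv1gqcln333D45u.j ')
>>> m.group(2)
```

'kEV455qliv1gqcln333D45'

The pattern matches one or more of a digit (lazy); then a word character, then the literal 'qcl'; then exactly 4 of one of [ckn3] (captured); then one or more of a word character, then one or more of a character in [3-5] (captured).
`re.search` tries every starting position until one works.
The match spans [4:39] → '32899nqcln33ckEV455qliv1gqcln333D45'.
Captured: group 1 = 'n33c', group 2 = 'kEV455qliv1gqcln333D45'.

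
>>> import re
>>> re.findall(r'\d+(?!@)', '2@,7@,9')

['9']

The negative lookahead/lookbehind blocks any match where the forbidden context is present.
Walking the string: at [6:7] → '9'.
`findall` yields the raw match text (1 of them) because the pattern has no groups.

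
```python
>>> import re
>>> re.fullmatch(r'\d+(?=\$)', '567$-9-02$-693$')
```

None

The positive lookaround only admits positions where the adjacent text matches; those characters stay outside the span.
`re.fullmatch` requires the pattern to consume the entire string.
Here there's no way to consume every character, so the call returns None.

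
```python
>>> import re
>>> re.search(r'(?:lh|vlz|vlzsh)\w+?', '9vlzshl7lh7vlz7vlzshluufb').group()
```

Branches in `(...|...)` are attempted left-to-right; the first branch that allows the whole pattern to succeed is taken.
`re.search` tries every starting position until one works.
The match spans [1:5] → 'vlzs'.

'vlzs'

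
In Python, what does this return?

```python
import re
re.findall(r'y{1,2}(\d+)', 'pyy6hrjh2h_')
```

['6']

One capturing group, so `findall` returns just the captured substring from the one match — 1 in all.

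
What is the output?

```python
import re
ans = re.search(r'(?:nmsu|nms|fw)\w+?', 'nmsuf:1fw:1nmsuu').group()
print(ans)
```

nmsuf

Alternation isn't longest-match — the leftmost alternative that fits at this position is chosen.
The match spans [0:5] → 'nmsuf'.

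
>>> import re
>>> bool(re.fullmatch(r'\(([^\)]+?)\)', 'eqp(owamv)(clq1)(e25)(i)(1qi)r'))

False

`fullmatch` succeeds only if the pattern covers the string from start to end.
Here the pattern can't cover the whole string, so the call returns None, and `bool(None)` is False.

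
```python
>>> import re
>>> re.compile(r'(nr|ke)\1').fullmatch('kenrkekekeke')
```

None

For `fullmatch`, every character of the input must be accounted for by the pattern.
Here there's no way to consume every character, so the call returns None.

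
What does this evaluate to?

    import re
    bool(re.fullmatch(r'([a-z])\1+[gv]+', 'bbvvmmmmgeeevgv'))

`fullmatch` succeeds only if the pattern covers the string from start to end.
Here there's no way to consume every character, so the call returns None, and `bool(None)` is False.

False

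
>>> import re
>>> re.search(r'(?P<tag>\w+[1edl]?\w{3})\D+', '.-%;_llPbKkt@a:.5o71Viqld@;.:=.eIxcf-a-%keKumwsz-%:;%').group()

'_llPbKkt@a:.'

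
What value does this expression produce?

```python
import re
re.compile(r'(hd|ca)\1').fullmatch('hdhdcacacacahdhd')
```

None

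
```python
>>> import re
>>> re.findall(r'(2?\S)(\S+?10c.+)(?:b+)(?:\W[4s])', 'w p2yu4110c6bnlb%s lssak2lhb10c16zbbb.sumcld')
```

The pattern matches optionally a literal '2', then a non-whitespace character (captured); then one or more of a non-whitespace character (lazy), then the literal '10c', then one or more of any character (captured); then one or more of a literal 'b' (non-capturing group); then a non-word character, then one of [4s] (non-capturing group).
With 2 capturing groups, `findall` returns a 2-tuple per match.

[('p', '2yu4110c6bnlb%s lssak2lhb10c16zbb')]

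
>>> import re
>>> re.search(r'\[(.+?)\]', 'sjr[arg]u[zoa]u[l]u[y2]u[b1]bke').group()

'[arg]'

Because the quantifier is non-greedy, it stops expanding at the earliest point where the rest of the pattern can succeed.
The match spans [3:8] → '[arg]'.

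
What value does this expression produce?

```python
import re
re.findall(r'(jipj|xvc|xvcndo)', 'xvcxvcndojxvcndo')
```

`|` is ordered: at each position the engine commits to the first alternative that works.
With a single group, `findall` returns only what that group captured — 3 items.

['xvc', 'xvc', 'xvc']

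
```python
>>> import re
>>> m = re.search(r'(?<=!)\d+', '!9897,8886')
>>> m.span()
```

(1, 5)

The positive lookaround only admits positions where the adjacent text matches; those characters stay outside the span.
The match spans [1:5] → '9897'.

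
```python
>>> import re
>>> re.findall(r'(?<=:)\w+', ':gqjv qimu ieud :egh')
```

The lookaround is zero-width — it requires the adjacent text to match without consuming it, so the asserted text isn't part of the match.
Matches: at [1:5] → 'gqjv'; at [17:20] → 'egh'.
Since nothing is captured, `findall` lists the 2 matched substrings directly.

['gqjv', 'egh']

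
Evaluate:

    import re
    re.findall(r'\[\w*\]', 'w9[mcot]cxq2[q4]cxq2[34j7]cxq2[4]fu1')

No capturing groups, so `findall` returns the 4 full match strings.

['[mcot]', '[q4]', '[34j7]', '[4]']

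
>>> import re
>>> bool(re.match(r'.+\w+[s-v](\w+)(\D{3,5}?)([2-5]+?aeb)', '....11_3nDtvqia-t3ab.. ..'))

False

This matches one or more of any character, then one or more of a word character, then a character in [s-v]; then one or more of a word character (captured); then 3 to 5 of a non-digit (lazy) (captured); then one or more of a character in [2-5] (lazy), then the literal 'aeb' (captured).
`match` is anchored at position 0; if the pattern doesn't fit there, it returns None.
Here position 0 doesn't satisfy it, so the call returns None, and `bool(None)` is False.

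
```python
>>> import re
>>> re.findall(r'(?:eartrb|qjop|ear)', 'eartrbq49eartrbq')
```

Alternation isn't longest-match — the leftmost alternative that fits at this position is chosen.
Matches: at [0:6] → 'eartrb'; at [9:15] → 'eartrb'.
With no groups in the pattern, `findall` gives back each whole match — 2 here.

['eartrb', 'eartrb']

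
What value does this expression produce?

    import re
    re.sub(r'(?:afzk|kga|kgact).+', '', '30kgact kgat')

'30'

`sub` substitutes '' at each match site.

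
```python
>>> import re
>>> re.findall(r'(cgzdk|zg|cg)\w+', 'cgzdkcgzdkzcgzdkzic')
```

['cgzdk']

`|` is ordered: at each position the engine commits to the first alternative that works.
One capturing group, so `findall` returns just the captured substring from the one match — 1 in all.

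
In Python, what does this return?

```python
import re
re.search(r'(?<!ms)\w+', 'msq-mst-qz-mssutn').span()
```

(0, 3)

The negative lookaround is zero-width — it rules out positions where the adjacent text would match, without consuming anything.
`re.search` scans for the first position where the pattern succeeds.
The match spans [0:3] → 'msq'.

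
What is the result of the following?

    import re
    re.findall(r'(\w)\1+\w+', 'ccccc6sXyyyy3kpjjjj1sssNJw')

`\1` is not a pattern — it's the concrete string captured by group 1, re-applied verbatim.
One capturing group, so `findall` returns just the captured substring from the one match — 1 in all.

['c']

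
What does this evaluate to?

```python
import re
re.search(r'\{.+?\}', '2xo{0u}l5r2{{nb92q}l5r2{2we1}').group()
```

Unlike `match`, `search` isn't anchored — it looks for the pattern anywhere in the string.
The match spans [3:7] → '{0u}'.

'{0u}'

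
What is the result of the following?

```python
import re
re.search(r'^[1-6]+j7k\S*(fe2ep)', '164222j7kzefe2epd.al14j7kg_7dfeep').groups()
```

The pattern matches anchored at the start of the string; then one or more of a character in [1-6], then the literal 'j7k'; then zero or more of a non-whitespace character; then the literal 'fe', then the literal '2ep' (captured).
`re.search` tries every starting position until one works.
The match spans [0:16] → '164222j7kzefe2ep'.
Captured: group 1 = 'fe2ep'.

('fe2ep',)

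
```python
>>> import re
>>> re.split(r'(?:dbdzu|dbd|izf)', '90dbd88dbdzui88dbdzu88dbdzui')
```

The regex engine tests alternatives in the order written; an earlier branch that matches wins even if a later one would match more.
Matches to split on: at [2:5] → 'dbd'; at [7:12] → 'dbdzu'; at [15:20] → 'dbdzu'; at [22:27] → 'dbdzu'.
`split` removes every match and returns the 5 fragments in between.

['90', '88', 'i88', '88', 'i']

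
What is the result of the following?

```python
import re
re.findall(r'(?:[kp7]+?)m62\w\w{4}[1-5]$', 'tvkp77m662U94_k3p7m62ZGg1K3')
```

['p7m62ZGg1K3']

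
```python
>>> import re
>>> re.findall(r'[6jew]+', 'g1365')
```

Pattern: one or more of one of [6jew].
Walking the string: at [3:4] → '6'.
Since nothing is captured, `findall` lists the 1 matched substring directly.

['6']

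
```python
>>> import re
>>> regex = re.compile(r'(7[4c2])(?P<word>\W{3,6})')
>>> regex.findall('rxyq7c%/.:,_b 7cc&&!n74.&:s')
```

[('7c', '%/.:,'), ('74', '.&:')]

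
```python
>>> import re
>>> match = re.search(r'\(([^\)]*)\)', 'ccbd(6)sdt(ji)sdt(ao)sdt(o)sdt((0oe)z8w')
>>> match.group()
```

`search` walks the string left to right and returns the first match it finds.
The match spans [4:7] → '(6)'.
Captured: group 1 = '6'.

'(6)'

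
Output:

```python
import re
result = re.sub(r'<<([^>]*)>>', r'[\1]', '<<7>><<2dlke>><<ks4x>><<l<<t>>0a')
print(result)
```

Matches: at [0:5] → '<<7>>'; at [5:14] → '<<2dlke>>'; at [14:22] → '<<ks4x>>'; at [22:30] → '<<l<<t>>'.
Each match is replaced using the text its own group 1 captured.

[7][2dlke][ks4x][l<<t]0a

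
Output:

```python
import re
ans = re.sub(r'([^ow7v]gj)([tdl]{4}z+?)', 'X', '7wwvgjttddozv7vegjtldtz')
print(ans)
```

7wwvgjttddozv7vX

This matches any character except [ow7v], then the literal 'gj' (captured); then exactly 4 of one of [tdl], then one or more of the literal 'z' (lazy) (captured).
Matches: at [15:23] → 'egjtldtz'.
`sub` substitutes 'X' at each match site.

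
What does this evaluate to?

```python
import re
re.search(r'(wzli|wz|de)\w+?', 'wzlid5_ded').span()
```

(0, 5)

The regex engine tests alternatives in the order written; an earlier branch that matches wins even if a later one would match more.
`search` walks the string left to right and returns the first match it finds.
The match spans [0:5] → 'wzlid'.
Captured: group 1 = 'wzli'.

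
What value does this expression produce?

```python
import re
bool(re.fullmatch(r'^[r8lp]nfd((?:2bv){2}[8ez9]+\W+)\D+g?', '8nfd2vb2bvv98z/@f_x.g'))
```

False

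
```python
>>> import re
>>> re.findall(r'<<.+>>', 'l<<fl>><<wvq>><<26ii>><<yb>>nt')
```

['<<fl>><<wvq>><<26ii>><<yb>>']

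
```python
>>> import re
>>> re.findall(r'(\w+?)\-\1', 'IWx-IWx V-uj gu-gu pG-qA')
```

['IWx', 'gu']

A backreference is literal: `\1` must see the identical characters the first group matched.
Matches: at [0:7] match 'IWx-IWx', group 1 = 'IWx'; at [13:18] match 'gu-gu', group 1 = 'gu'.
Because there's exactly one group, `findall` drops the full match and keeps group 1 from each hit.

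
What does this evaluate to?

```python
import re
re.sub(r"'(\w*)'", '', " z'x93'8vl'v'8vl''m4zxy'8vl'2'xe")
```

" z8vl8vlm4zxy2'xe"

Matches: at [2:7] → "'x93'"; at [10:13] → "'v'"; at [16:18] → "''"; at [23:28] → "'8vl'".
`sub` substitutes '' at each match site.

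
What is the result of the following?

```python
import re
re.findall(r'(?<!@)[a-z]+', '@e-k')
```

['k']

The negative lookahead/lookbehind blocks any match where the forbidden context is present.
Scanning left to right: at [3:4] → 'k'.
No capturing groups, so `findall` returns the 1 full match string.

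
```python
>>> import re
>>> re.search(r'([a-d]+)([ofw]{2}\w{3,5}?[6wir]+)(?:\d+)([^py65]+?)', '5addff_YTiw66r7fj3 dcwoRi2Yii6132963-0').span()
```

The pattern matches one or more of a character in [a-d] (captured); then exactly 2 of one of [ofw], then 3 to 5 of a word character (lazy), then one or more of one of [6wir] (captured); then one or more of a digit (non-capturing group); then one or more of any character except [py65] (lazy) (captured).
A `+?`/`*?`/`{m,n}?` starts at its minimum and grows only as far as needed for what follows to match.
`re.search` scans for the first position where the pattern succeeds.
The match spans [1:16] → 'addff_YTiw66r7f'.
Captured: group 1 = 'add', group 2 = 'ff_YTiw66r', group 3 = 'f'.

(1, 16)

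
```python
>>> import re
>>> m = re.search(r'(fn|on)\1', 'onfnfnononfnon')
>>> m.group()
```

`\1` has to match the exact text group 1 already captured.
The match spans [2:6] → 'fnfn'.

'fnfn'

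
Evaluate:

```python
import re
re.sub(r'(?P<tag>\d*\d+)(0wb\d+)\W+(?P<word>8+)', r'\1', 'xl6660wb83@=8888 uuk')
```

'xl666 uuk'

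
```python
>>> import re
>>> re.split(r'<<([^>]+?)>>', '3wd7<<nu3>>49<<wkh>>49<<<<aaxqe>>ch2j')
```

['3wd7', 'nu3', '49', 'wkh', '49', '<<aaxqe', 'ch2j']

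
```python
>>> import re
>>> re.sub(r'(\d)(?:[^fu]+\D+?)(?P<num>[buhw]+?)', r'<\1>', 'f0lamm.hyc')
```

The pattern matches a digit (captured); then one or more of any character except [fu], then one or more of a non-digit (lazy) (non-capturing group); then one or more of one of [buhw] (lazy) (captured as 'num').
Matches: at [1:8] → '0lamm.h'.
Each match is replaced using the text its own group 1 captured.

'f<0>yc'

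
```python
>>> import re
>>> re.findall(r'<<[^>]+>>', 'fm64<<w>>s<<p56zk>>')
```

Scanning left to right: at [4:9] → '<<w>>'; at [10:19] → '<<p56zk>>'.
No capturing groups, so `findall` returns the 2 full match strings.

['<<w>>', '<<p56zk>>']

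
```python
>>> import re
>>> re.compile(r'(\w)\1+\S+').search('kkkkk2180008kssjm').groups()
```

The match spans [0:17] → 'kkkkk2180008kssjm'.
Captured: group 1 = 'k'.

('k',)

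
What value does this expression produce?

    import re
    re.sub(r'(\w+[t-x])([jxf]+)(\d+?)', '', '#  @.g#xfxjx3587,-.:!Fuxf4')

Pattern: one or more of a word character, then a character in [t-x] (captured); then one or more of one of [jxf] (captured); then one or more of a digit (lazy) (captured).
With the lazy modifier that quantifier settles for the fewest repetitions that let the rest of the pattern succeed (the atoms after it are unaffected and can still be greedy).
Matches: at [7:13] → 'xfxjx3'; at [21:26] → 'Fuxf4'.
`sub` substitutes '' at each match site.

'#  @.g#587,-.:!'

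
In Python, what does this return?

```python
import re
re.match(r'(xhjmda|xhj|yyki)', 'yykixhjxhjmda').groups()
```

('yyki',)

`re.match` won't scan ahead — the pattern has to work from the very first character.
The match spans [0:4] → 'yyki'.
Captured: group 1 = 'yyki'.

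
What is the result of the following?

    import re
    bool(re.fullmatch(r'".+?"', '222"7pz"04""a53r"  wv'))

False

For `fullmatch`, every character of the input must be accounted for by the pattern.
Here the string isn't matched end-to-end, so the call returns None, and `bool(None)` is False.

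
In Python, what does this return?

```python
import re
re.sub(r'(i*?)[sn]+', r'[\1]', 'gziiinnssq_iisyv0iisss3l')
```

'gz[iii]q_[ii]yv0[ii]3l'

Pattern: zero or more of a literal 'i' (lazy) (captured); then one or more of one of [sn].
Matches: at [2:9] → 'iiinnss'; at [11:14] → 'iis'; at [17:22] → 'iisss'.
The replacement refers to a captured group, so each match is rewritten using its own captured text.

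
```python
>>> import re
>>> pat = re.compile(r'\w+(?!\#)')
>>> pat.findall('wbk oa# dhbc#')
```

['wbk', 'o', 'dhb']

A negative assertion filters positions out without eating any characters.
Scanning left to right: at [0:3] → 'wbk'; at [4:5] → 'o'; at [8:11] → 'dhb'.
No capturing groups, so `findall` returns the 3 full match strings.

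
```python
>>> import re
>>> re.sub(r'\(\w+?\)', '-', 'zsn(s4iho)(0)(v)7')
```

'zsn---7'

Every occurrence is swapped for '-'.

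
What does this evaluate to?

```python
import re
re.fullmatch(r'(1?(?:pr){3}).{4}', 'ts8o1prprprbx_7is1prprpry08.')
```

None

This matches optionally the literal '1', then the literal 'pr' repeated 3 times (captured); then exactly 4 of any character.
For `fullmatch`, every character of the input must be accounted for by the pattern.
Here the string isn't matched end-to-end, so the call returns None.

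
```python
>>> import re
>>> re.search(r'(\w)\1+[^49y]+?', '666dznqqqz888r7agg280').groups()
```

('6',)

The match spans [0:4] → '666d'.
Captured: group 1 = '6'.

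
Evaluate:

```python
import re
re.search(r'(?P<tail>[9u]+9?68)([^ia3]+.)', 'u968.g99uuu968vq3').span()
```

This matches one or more of one of [9u], then optionally a literal '9', then the literal '68' (captured as 'tail'); then one or more of any character except [ia3], then any character (captured).
`search` walks the string left to right and returns the first match it finds.
The match spans [0:17] → 'u968.g99uuu968vq3'.
Captured: group 1 = 'u968', group 2 = '.g99uuu968vq3'.

(0, 17)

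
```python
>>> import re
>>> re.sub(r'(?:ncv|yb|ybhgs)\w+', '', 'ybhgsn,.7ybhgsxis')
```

Matches: at [0:6] → 'ybhgsn'; at [9:17] → 'ybhgsxis'.
Each match is replaced by ''.

',.7'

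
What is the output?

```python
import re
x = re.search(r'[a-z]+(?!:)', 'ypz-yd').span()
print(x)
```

(0, 3)

`(?!…)`/`(?<!…)` only lets a position through if the neighbouring text does NOT match; no characters are consumed.
`search` walks the string left to right and returns the first match it finds.
The match spans [0:3] → 'ypz'.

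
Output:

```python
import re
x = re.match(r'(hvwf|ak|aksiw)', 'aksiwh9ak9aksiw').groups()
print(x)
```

('ak',)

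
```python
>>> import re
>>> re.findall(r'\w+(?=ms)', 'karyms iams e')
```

['kary', 'ia']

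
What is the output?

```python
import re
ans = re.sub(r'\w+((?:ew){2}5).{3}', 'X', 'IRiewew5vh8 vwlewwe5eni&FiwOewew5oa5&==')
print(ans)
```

The pattern matches one or more of a word character; then the literal 'ew' repeated 2 times, then the literal '5' (captured); then exactly 3 of any character.
Each match is replaced by 'X'.

X vwlewwe5eni&X&==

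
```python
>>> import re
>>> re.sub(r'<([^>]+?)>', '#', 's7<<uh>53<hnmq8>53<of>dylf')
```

's7#53#53#dylf'

Each match is replaced by '#'.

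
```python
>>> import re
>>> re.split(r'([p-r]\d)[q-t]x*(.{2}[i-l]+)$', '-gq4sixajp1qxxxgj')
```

The group in the pattern means `split` returns the separators' captures alongside the pieces.

['-gq4sixaj', 'p1', 'xgj', '']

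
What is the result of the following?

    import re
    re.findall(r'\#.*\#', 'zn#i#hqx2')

['#i#']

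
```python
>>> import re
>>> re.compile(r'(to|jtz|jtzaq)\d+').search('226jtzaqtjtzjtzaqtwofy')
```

None

Here nothing in the string fits, so the call returns None.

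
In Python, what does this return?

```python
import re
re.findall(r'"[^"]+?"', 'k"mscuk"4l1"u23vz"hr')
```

['"mscuk"', '"u23vz"']

With no groups in the pattern, `findall` gives back each whole match — 2 here.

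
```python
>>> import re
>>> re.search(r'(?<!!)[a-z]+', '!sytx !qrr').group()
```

'ytx'

The negative lookaround is zero-width — it rules out positions where the adjacent text would match, without consuming anything.
Unlike `match`, `search` isn't anchored — it looks for the pattern anywhere in the string.
The match spans [2:5] → 'ytx'.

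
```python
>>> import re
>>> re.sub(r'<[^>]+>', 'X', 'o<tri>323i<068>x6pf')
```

'oX323iXx6pf'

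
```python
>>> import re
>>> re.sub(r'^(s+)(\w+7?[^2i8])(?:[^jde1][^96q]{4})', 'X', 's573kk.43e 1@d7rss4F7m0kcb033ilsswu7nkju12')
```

'X@d7rss4F7m0kcb033ilsswu7nkju12'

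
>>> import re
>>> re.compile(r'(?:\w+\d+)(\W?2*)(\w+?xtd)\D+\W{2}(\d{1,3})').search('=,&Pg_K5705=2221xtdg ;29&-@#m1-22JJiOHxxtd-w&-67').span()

The match spans [3:24] → 'Pg_K5705=2221xtdg ;29'.

(3, 24)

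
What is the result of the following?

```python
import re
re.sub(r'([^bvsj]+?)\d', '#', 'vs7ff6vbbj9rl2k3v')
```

Pattern: one or more of any character except [bvsj] (lazy) (captured); then a digit.
Because the quantifier is non-greedy, it stops expanding at the earliest point where the rest of the pattern can succeed.
Matches: at [2:6] → '7ff6'; at [10:14] → '9rl2'; at [14:16] → 'k3'.
`sub` substitutes '#' at each match site.

'vs#vbbj##v'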